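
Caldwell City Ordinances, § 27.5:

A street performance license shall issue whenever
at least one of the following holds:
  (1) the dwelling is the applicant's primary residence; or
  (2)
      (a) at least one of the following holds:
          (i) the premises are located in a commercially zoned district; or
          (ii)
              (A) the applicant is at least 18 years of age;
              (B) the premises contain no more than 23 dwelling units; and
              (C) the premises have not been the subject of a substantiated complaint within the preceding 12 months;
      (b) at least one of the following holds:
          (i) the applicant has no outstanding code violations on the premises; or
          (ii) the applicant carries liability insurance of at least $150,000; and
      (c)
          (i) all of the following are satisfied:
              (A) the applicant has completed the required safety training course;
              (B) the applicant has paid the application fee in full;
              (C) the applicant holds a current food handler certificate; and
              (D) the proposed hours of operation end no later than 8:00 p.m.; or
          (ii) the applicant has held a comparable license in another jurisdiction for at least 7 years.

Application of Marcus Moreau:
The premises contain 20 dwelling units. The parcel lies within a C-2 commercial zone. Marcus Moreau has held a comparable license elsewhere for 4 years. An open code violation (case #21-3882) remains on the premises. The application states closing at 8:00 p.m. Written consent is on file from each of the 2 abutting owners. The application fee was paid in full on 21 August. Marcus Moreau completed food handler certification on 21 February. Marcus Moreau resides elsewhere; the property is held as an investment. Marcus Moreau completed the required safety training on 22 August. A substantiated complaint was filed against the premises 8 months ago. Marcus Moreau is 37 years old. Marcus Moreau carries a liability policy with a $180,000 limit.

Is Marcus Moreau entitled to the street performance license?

Yes — granted.

(1) primary residence — fails.
(i) commercially zoned — met.
(A) age ≥ 18 — satisfied.
(B) ≤ 23 units — holds.
(C) no complaint in 12 mo. — not met.
So (ii) is not satisfied (T AND T AND F).
(a) = T OR F = true.
(i) no code violations — not met.
(ii) insurance ≥ $150,000 — met.
So (b) is satisfied (F OR T).
(A) safety training — holds.
(B) fee paid — holds.
(C) food handler cert. — satisfied.
(D) closes by 8 p.m. — holds.
(i) = T AND T AND T AND T = true.
(ii) prior license ≥ 7 yr — not satisfied.
(c) = T OR F = true.
(2) = T AND T AND T = true.
Overall: F OR T → true.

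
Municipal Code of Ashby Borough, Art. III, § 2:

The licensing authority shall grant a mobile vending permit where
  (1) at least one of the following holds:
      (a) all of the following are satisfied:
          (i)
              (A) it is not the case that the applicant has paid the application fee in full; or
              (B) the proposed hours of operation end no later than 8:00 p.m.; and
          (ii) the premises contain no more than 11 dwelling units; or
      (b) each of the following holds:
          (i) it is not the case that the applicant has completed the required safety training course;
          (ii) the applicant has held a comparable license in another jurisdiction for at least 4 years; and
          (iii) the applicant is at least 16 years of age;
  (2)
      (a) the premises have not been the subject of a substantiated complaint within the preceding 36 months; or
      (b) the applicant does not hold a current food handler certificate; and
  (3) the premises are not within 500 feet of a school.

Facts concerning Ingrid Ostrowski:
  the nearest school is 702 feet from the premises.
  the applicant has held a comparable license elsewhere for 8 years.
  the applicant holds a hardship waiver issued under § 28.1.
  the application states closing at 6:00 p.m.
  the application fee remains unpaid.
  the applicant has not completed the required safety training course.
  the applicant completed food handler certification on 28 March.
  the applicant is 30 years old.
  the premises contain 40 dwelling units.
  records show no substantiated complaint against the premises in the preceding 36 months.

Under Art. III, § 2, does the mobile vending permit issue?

(A) not (fee paid) — holds.
(B) closes by 8 p.m. — holds.
So (i) is satisfied (T OR T).
(ii) ≤ 11 units — not met.
(a) = T AND F = false.
(i) not (safety training) — holds.
(ii) prior license ≥ 4 yr — satisfied.
(iii) age ≥ 16 — holds.
(b): T AND T AND T → true.
(1): F OR T → true.
(a) no complaint in 36 mo. — met.
(b) not (food handler cert.) — not met.
(2) = T OR F = true.
(3) ≥500 ft from school — holds.
Overall = T AND T AND T = true.

Yes — granted.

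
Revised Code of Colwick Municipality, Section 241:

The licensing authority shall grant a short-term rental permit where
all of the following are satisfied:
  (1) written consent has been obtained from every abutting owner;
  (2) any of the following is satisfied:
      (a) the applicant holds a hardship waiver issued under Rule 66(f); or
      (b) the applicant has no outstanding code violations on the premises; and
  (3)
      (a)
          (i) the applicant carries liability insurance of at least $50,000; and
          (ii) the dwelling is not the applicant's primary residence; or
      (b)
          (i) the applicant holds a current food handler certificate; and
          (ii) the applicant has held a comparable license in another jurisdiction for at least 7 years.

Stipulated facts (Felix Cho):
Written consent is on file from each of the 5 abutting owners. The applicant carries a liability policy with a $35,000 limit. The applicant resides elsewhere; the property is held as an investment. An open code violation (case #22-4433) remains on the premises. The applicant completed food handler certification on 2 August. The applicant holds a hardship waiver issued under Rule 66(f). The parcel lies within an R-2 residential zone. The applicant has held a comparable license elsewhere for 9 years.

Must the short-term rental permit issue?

Yes — granted.

(1) all abutters consent — satisfied.
(a) hardship waiver — satisfied.
(b) no code violations — fails.
(2): T OR F → true.
(i) insurance ≥ $50,000 — not met.
(ii) not (primary residence) — satisfied.
(a): F AND T → false.
(i) food handler cert. — holds.
(ii) prior license ≥ 7 yr — holds.
(b) = T AND T = true.
(3) = F OR T = true.
Overall = T AND T AND T = true.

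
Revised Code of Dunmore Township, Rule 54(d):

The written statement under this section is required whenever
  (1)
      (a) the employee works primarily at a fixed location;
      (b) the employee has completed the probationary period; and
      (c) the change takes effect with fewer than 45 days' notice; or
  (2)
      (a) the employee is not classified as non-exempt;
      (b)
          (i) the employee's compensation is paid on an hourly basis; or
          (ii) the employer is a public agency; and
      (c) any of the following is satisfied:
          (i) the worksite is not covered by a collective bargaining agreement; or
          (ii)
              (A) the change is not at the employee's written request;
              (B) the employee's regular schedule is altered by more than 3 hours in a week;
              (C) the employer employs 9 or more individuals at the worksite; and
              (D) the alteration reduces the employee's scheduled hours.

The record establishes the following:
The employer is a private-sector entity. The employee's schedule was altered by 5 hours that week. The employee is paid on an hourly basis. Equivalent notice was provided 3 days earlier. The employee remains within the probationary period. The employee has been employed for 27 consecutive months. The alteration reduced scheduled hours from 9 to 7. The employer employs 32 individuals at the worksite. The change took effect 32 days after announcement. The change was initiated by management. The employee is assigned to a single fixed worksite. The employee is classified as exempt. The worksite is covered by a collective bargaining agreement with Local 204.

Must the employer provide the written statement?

Yes — required.

(a) fixed location — holds.
(b) past probation — fails.
(c) < 45 days' notice — holds.
So (1) is not satisfied (T AND F AND T).
(a) not (non-exempt) — holds.
(i) hourly-paid — holds.
(ii) public agency — fails.
(b): T OR F → true.
(i) no CBA — not satisfied.
(A) not employee-requested — met.
(B) schedule shift > 3h — satisfied.
(C) ≥ 9 at site — satisfied.
(D) hours reduced — holds.
(ii): T AND T AND T AND T → true.
(c) = F OR T = true.
So (2) is satisfied (T AND T AND T).
Overall = F OR T = true.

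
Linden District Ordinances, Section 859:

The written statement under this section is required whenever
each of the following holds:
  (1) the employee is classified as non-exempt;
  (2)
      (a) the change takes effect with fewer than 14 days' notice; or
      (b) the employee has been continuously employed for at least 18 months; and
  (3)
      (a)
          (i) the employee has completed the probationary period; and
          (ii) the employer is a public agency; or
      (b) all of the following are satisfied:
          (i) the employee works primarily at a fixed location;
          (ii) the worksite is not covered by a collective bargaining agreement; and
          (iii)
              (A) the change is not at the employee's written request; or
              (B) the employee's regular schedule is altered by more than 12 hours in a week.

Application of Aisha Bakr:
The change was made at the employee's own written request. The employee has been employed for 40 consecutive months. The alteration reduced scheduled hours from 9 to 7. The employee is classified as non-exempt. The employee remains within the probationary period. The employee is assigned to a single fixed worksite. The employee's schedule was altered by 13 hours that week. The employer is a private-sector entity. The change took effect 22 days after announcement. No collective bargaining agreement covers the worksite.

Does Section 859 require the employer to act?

(1) non-exempt — holds.
(a) < 14 days' notice — not satisfied.
(b) tenure ≥ 18 mo. — met.
So (2) is satisfied (F OR T).
(i) past probation — fails.
(ii) public agency — not satisfied.
So (a) is not satisfied (F AND F).
(i) fixed location — holds.
(ii) no CBA — holds.
(A) not employee-requested — not met.
(B) schedule shift > 12h — satisfied.
(iii): F OR T → true.
So (b) is satisfied (T AND T AND T).
(3): F OR T → true.
Overall = T AND T AND T = true.

Yes — required.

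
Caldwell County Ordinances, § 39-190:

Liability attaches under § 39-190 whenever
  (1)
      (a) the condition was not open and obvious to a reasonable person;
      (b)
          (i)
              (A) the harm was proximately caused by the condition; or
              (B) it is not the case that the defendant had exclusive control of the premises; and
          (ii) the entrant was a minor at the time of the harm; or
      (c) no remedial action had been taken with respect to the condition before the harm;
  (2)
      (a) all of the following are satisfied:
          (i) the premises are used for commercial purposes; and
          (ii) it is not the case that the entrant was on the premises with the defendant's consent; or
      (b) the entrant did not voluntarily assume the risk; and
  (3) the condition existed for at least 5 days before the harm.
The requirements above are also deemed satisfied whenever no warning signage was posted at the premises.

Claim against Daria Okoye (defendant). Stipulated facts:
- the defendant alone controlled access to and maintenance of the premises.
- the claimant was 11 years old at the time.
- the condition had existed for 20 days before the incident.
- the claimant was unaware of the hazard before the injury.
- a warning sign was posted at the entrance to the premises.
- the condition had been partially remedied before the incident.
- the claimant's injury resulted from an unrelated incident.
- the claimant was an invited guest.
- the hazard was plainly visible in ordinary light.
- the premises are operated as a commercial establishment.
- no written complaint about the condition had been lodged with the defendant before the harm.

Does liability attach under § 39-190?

No — not liable.

(a) not open/obvious — not satisfied.
(A) proximate cause — not met.
(B) not (exclusive control) — fails.
So (i) is not satisfied (F OR F).
(ii) entrant a minor — met.
(b): F AND T → false.
(c) no remedial action — not satisfied.
(1): F OR F OR F → false.
(i) commercial use — holds.
(ii) not (consent to enter) — fails.
(a): T AND F → false.
(b) no assumed risk — satisfied.
(2): F OR T → true.
(3) condition ≥5 days old — met.
So Overall is not satisfied (F AND T AND T).
Exception (no signage posted) — not satisfied.
Result: main false OR exception false → false.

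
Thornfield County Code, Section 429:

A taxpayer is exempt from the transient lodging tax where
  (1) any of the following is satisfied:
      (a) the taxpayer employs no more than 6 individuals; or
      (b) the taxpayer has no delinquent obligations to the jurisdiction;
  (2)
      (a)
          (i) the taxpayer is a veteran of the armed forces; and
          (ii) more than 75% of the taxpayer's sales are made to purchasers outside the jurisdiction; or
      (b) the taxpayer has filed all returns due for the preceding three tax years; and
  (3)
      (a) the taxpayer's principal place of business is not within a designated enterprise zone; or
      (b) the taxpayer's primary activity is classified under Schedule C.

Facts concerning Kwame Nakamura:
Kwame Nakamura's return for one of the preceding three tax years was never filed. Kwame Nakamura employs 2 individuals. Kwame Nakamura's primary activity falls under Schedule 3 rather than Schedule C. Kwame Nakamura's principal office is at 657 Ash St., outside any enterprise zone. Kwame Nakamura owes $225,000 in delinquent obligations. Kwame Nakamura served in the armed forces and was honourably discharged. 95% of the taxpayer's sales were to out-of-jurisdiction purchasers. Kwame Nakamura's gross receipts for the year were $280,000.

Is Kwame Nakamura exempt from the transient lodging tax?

(a) ≤ 6 employees — holds.
(b) no delinquency — fails.
So (1) is satisfied (T OR F).
(i) veteran — holds.
(ii) >75% out-of-jur. sales — met.
So (a) is satisfied (T AND T).
(b) returns current — fails.
(2) = T OR F = true.
(a) not (in enterprise zone) — met.
(b) Schedule C activity — not satisfied.
(3): T OR F → true.
Overall = T AND T AND T = true.

Yes — exempt.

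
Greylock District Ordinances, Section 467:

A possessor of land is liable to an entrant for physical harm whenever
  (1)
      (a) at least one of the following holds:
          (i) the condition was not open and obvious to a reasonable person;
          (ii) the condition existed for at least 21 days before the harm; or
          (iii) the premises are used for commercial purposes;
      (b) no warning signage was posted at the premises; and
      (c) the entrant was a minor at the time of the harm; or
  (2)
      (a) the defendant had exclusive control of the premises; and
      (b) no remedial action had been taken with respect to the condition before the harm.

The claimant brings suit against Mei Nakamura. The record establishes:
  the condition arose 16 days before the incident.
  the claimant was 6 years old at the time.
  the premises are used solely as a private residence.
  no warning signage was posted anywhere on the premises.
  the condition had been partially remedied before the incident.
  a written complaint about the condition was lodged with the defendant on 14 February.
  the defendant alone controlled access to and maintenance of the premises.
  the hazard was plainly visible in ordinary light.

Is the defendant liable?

(i) not open/obvious — not met.
(ii) condition ≥21 days old — not satisfied.
(iii) commercial use — fails.
(a): F OR F OR F → false.
(b) no signage posted — holds.
(c) entrant a minor — satisfied.
(1): F AND T AND T → false.
(a) exclusive control — met.
(b) no remedial action — not satisfied.
(2) = T AND F = false.
So Overall is not satisfied (F OR F).

No — not liable.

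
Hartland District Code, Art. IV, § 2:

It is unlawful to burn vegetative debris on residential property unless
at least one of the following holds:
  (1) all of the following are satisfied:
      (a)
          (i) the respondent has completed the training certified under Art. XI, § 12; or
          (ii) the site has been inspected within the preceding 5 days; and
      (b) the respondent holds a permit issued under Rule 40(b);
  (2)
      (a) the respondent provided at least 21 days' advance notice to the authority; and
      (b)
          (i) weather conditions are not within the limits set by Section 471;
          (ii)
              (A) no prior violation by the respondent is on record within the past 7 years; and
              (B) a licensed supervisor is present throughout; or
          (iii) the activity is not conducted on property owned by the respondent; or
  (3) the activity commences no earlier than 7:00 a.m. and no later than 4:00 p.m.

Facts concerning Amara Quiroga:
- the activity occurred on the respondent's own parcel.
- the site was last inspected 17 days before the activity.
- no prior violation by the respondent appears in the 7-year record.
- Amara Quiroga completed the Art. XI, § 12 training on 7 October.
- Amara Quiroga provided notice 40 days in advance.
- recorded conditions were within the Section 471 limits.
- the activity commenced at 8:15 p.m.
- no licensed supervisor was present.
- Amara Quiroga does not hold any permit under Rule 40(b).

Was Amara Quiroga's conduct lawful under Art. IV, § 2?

(i) training certified — met.
(ii) site inspected — not met.
So (a) is satisfied (T OR F).
(b) holds permit — fails.
So (1) is not satisfied (T AND F).
(a) ≥21 days' notice — satisfied.
(i) not (weather ok) — fails.
(A) no prior violation — satisfied.
(B) supervisor present — not met.
(ii) = T AND F = false.
(iii) not (own property) — not met.
(b) = F OR F OR F = false.
So (2) is not satisfied (T AND F).
(3) start within hours — not satisfied.
Overall: F OR F OR F → false.

No — unlawful.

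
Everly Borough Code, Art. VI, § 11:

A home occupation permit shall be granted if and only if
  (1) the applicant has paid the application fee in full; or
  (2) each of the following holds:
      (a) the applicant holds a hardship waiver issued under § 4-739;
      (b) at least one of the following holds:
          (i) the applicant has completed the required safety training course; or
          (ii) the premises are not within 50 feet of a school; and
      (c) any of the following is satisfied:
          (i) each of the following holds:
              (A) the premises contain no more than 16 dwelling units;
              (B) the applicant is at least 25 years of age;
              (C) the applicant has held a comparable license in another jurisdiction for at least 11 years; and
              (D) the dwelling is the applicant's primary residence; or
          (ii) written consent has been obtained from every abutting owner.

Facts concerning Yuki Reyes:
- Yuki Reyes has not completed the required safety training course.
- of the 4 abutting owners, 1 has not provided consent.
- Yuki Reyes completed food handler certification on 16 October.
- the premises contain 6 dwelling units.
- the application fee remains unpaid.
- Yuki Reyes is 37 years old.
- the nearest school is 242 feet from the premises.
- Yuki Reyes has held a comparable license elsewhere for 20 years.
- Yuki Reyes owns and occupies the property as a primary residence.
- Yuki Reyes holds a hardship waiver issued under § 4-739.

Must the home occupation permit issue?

(1) fee paid — fails.
(a) hardship waiver — satisfied.
(i) safety training — not satisfied.
(ii) ≥50 ft from school — holds.
(b): F OR T → true.
(A) ≤ 16 units — met.
(B) age ≥ 25 — met.
(C) prior license ≥ 11 yr — satisfied.
(D) primary residence — satisfied.
(i): T AND T AND T AND T → true.
(ii) all abutters consent — fails.
(c) = T OR F = true.
(2) = T AND T AND T = true.
Overall: F OR T → true.

Yes — granted.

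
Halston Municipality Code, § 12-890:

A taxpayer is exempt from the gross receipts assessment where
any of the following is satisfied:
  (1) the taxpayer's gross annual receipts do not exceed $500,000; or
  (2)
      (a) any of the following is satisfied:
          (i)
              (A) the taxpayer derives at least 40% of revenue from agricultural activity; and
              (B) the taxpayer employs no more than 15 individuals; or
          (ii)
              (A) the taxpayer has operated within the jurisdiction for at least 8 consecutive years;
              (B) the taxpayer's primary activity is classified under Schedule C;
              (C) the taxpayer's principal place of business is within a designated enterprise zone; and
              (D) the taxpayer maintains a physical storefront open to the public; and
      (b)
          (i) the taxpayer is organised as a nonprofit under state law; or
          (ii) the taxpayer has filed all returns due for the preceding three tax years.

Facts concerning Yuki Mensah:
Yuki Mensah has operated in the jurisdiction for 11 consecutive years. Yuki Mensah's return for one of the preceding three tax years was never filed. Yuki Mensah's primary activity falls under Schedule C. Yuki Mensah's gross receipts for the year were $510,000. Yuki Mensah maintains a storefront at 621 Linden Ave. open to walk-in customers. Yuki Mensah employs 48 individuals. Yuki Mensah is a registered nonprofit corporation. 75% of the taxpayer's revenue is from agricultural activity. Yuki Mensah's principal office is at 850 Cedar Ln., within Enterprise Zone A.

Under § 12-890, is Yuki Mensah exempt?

(1) receipts ≤ $500,000 — fails.
(A) ≥40% agricultural — satisfied.
(B) ≤ 15 employees — not satisfied.
So (i) is not satisfied (T AND F).
(A) ≥ 8 yrs in jurisdiction — satisfied.
(B) Schedule C activity — satisfied.
(C) in enterprise zone — met.
(D) has storefront — holds.
(ii) = T AND T AND T AND T = true.
So (a) is satisfied (F OR T).
(i) nonprofit — satisfied.
(ii) returns current — not satisfied.
(b) = T OR F = true.
So (2) is satisfied (T AND T).
Overall = F OR T = true.

Yes — exempt.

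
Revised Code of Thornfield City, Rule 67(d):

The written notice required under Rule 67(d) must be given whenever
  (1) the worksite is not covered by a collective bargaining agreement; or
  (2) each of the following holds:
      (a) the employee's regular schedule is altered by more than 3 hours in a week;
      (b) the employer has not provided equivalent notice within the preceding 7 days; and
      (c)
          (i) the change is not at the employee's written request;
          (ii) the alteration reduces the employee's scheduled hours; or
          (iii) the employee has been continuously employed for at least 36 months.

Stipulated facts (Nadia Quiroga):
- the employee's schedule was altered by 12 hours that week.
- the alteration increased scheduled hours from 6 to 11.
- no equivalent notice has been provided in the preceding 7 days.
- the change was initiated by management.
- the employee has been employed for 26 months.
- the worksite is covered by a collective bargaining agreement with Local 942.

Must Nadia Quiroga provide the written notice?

Yes — required.

(1) no CBA — fails.
(a) schedule shift > 3h — satisfied.
(b) no recent notice — met.
(i) not employee-requested — satisfied.
(ii) hours reduced — not satisfied.
(iii) tenure ≥ 36 mo. — not met.
So (c) is satisfied (T OR F OR F).
So (2) is satisfied (T AND T AND T).
Overall: F OR T → true.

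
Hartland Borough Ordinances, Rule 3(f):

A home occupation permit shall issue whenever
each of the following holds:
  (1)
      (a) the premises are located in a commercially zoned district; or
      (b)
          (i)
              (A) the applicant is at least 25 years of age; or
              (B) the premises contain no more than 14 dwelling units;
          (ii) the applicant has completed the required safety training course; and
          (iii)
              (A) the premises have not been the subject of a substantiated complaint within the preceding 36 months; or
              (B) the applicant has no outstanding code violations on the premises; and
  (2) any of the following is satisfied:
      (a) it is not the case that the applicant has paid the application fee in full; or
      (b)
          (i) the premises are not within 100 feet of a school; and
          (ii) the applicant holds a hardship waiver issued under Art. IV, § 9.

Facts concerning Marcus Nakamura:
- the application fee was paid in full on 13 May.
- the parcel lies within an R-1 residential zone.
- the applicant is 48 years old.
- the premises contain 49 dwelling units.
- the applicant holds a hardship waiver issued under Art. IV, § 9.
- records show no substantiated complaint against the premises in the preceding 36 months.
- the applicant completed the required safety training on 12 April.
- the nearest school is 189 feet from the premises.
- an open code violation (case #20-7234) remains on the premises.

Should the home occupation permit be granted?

Yes — granted.

(a) commercially zoned — fails.
(A) age ≥ 25 — met.
(B) ≤ 14 units — not met.
So (i) is satisfied (T OR F).
(ii) safety training — met.
(A) no complaint in 36 mo. — satisfied.
(B) no code violations — fails.
(iii) = T OR F = true.
So (b) is satisfied (T AND T AND T).
(1): F OR T → true.
(a) not (fee paid) — fails.
(i) ≥100 ft from school — satisfied.
(ii) hardship waiver — holds.
(b) = T AND T = true.
So (2) is satisfied (F OR T).
So Overall is satisfied (T AND T).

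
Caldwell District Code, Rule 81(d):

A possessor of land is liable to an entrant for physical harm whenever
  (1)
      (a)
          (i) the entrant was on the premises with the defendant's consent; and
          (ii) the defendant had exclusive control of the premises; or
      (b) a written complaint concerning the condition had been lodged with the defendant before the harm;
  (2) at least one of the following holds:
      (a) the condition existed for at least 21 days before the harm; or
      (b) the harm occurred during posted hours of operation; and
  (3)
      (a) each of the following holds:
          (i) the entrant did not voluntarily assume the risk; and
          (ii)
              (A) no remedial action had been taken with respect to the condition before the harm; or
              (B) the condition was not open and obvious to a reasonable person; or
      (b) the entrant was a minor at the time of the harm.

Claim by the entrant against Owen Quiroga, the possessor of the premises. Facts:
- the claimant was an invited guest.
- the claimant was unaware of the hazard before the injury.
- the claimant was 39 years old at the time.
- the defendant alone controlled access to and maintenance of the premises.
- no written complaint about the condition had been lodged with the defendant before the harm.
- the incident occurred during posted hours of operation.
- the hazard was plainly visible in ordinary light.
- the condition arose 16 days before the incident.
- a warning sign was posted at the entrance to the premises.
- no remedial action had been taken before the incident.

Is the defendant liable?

(i) consent to enter — met.
(ii) exclusive control — met.
So (a) is satisfied (T AND T).
(b) complaint lodged — not satisfied.
(1): T OR F → true.
(a) condition ≥21 days old — not satisfied.
(b) during posted hours — satisfied.
(2): F OR T → true.
(i) no assumed risk — met.
(A) no remedial action — met.
(B) not open/obvious — not met.
(ii) = T OR F = true.
So (a) is satisfied (T AND T).
(b) entrant a minor — not met.
So (3) is satisfied (T OR F).
Overall: T AND T AND T → true.

Yes — liable.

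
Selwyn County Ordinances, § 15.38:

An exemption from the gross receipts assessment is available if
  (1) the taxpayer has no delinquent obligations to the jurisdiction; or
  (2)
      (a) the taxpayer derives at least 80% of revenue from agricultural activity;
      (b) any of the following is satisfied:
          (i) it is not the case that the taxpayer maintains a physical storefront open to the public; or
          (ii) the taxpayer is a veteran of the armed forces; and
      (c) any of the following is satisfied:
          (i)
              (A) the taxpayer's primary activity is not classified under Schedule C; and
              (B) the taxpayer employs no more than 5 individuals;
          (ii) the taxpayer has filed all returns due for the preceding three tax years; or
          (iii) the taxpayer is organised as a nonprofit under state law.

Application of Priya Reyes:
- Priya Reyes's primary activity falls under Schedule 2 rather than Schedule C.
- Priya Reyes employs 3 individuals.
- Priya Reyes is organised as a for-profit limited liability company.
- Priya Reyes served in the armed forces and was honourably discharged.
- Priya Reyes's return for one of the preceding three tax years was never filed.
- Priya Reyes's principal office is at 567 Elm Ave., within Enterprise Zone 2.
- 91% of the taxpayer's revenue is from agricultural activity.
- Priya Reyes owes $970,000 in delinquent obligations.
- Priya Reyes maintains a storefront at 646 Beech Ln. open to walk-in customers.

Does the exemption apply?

Yes — exempt.

(1) no delinquency — fails.
(a) ≥80% agricultural — satisfied.
(i) not (has storefront) — fails.
(ii) veteran — met.
(b) = F OR T = true.
(A) not (Schedule C activity) — holds.
(B) ≤ 5 employees — satisfied.
(i) = T AND T = true.
(ii) returns current — not satisfied.
(iii) nonprofit — not satisfied.
So (c) is satisfied (T OR F OR F).
(2): T AND T AND T → true.
Overall: F OR T → true.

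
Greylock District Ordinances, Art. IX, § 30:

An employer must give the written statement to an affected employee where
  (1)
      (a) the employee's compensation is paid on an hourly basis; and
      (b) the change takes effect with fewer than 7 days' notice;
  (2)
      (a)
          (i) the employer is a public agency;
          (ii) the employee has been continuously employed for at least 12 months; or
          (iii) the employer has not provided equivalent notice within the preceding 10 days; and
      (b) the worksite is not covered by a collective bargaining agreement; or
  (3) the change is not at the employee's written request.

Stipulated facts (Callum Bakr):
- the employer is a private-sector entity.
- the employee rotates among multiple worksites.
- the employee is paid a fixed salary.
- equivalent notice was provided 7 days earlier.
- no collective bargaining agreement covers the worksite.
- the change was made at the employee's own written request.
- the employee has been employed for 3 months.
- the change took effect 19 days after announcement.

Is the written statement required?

(a) hourly-paid — fails.
(b) < 7 days' notice — not satisfied.
(1): F AND F → false.
(i) public agency — not satisfied.
(ii) tenure ≥ 12 mo. — fails.
(iii) no recent notice — fails.
So (a) is not satisfied (F OR F OR F).
(b) no CBA — satisfied.
So (2) is not satisfied (F AND T).
(3) not employee-requested — not met.
So Overall is not satisfied (F OR F OR F).

No — not required.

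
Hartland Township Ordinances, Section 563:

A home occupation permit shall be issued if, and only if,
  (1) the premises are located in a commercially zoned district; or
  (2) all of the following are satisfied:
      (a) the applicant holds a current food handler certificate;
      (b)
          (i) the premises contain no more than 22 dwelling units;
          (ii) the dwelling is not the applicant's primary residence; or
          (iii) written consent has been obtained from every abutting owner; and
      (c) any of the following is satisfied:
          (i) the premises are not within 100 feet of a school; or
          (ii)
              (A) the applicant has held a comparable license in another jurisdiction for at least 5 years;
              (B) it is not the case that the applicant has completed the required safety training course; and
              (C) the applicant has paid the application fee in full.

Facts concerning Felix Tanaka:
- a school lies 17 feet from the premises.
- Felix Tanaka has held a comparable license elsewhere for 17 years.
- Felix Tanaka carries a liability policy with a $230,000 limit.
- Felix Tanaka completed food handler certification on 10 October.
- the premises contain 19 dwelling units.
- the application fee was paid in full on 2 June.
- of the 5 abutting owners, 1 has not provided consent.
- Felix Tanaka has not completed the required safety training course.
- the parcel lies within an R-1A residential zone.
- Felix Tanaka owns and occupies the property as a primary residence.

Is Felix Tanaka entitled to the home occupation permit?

Yes — granted.

(1) commercially zoned — not met.
(a) food handler cert. — holds.
(i) ≤ 22 units — holds.
(ii) not (primary residence) — not met.
(iii) all abutters consent — not met.
(b) = T OR F OR F = true.
(i) ≥100 ft from school — not satisfied.
(A) prior license ≥ 5 yr — satisfied.
(B) not (safety training) — met.
(C) fee paid — met.
So (ii) is satisfied (T AND T AND T).
(c): F OR T → true.
So (2) is satisfied (T AND T AND T).
Overall: F OR T → true.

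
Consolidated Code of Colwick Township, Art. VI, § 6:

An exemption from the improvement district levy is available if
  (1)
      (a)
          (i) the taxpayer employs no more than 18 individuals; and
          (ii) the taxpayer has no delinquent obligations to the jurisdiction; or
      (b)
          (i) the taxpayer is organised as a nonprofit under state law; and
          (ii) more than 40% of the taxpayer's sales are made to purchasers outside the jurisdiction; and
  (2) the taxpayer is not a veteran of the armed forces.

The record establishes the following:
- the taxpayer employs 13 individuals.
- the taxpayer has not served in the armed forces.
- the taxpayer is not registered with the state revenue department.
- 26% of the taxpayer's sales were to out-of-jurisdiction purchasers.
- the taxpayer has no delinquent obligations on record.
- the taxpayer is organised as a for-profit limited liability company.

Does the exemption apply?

(i) ≤ 18 employees — met.
(ii) no delinquency — satisfied.
(a): T AND T → true.
(i) nonprofit — fails.
(ii) >40% out-of-jur. sales — not met.
(b): F AND F → false.
(1) = T OR F = true.
(2) not (veteran) — met.
Overall = T AND T = true.

Yes — exempt.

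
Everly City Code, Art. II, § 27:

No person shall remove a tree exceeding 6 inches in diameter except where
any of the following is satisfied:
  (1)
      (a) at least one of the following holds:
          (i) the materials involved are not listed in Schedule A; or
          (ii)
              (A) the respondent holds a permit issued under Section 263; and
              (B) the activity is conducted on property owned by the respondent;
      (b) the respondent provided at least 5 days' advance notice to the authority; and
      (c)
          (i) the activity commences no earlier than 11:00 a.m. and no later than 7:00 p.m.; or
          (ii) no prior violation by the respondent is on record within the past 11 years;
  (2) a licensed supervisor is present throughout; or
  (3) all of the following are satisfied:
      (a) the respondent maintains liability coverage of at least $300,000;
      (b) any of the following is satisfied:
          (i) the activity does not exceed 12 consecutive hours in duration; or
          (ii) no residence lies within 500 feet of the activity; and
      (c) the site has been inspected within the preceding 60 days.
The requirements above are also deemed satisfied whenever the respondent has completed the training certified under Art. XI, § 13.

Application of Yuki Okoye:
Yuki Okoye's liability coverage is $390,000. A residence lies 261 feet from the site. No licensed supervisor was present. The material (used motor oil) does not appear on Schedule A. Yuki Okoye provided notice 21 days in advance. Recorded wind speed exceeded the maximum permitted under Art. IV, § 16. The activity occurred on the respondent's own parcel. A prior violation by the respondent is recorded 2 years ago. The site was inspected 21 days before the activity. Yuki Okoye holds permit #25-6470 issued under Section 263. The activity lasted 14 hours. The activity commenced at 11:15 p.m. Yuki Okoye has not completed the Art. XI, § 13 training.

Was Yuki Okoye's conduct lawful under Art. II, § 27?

No — unlawful.

(i) not (Schedule A material) — holds.
(A) holds permit — met.
(B) own property — satisfied.
(ii): T AND T → true.
(a) = T OR T = true.
(b) ≥5 days' notice — satisfied.
(i) start within hours — not satisfied.
(ii) no prior violation — not satisfied.
(c) = F OR F = false.
(1) = T AND T AND F = false.
(2) supervisor present — fails.
(a) coverage ≥ $300,000 — holds.
(i) ≤ 12 hrs duration — not met.
(ii) no residence in 500 ft — fails.
(b) = F OR F = false.
(c) site inspected — holds.
(3): T AND F AND T → false.
So Overall is not satisfied (F OR F OR F).
Exception (training certified) — not satisfied.
Result: main false OR exception false → false.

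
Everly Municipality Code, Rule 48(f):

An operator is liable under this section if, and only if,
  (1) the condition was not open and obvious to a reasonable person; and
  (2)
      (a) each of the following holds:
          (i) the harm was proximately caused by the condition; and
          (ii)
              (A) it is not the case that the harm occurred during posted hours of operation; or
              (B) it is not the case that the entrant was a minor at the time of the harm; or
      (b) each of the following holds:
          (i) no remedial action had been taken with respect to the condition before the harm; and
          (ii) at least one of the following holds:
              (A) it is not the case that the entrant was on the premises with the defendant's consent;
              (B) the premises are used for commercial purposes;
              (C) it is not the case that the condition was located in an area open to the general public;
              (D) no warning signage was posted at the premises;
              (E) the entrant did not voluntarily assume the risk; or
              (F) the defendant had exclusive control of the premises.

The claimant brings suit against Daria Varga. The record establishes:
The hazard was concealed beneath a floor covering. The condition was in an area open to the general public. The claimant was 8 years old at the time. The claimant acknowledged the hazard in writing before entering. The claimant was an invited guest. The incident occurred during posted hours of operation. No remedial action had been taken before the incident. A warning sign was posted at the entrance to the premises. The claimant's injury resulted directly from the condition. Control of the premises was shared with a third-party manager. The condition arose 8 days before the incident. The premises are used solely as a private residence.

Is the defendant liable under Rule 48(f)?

(1) not open/obvious — satisfied.
(i) proximate cause — met.
(A) not (during posted hours) — fails.
(B) not (entrant a minor) — fails.
(ii) = F OR F = false.
(a) = T AND F = false.
(i) no remedial action — satisfied.
(A) not (consent to enter) — fails.
(B) commercial use — not satisfied.
(C) not (public area) — not satisfied.
(D) no signage posted — not satisfied.
(E) no assumed risk — not satisfied.
(F) exclusive control — not satisfied.
So (ii) is not satisfied (F OR F OR F OR F OR F OR F).
So (b) is not satisfied (T AND F).
(2) = F OR F = false.
Overall = T AND F = false.

No — not liable.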